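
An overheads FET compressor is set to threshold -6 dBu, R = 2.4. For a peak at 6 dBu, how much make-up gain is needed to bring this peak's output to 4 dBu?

Without make-up, output = threshold + overshoot/2.4 = -6 + 5 = -1 dBu.
Gap to target: 5 dB.

5 dB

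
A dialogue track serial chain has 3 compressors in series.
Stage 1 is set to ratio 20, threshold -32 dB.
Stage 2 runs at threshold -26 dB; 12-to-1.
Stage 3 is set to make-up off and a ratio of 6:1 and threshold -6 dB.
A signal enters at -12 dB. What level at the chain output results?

-31 dB

Stage 1: overshoot 20 dB → 20/20 = 1 dB → -31 dB.
Stage 2: below threshold (-31 ≤ -26); passes unchanged; output -31 dB.
Stage 3: -31 dB is at or below the -6 dB threshold — no compression; output -31 dB.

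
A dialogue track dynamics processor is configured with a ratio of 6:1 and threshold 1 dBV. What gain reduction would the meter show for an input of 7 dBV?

5 dB

The signal is 6 dB above threshold.
A 6:1 ratio leaves 1 dB of that excess.
Gain reduction = 6 − 1 = 5 dB.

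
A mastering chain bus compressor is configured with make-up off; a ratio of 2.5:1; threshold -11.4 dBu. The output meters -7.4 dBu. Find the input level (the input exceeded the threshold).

The compressed level sits -7.4 − (-11.4) = 4 dB over threshold.
Before 2.5:1 compression the overshoot was 4 × 2.5 = 10 dB, so input = -11.4 + 10 = -1.4 dBu.

-1.4 dBu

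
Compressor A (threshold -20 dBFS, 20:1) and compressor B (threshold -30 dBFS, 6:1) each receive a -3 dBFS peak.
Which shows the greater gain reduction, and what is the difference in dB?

B, by 6.35 dB

A: overshoot 17 dB → output overshoot 0.85 dB → GR 16.15 dB.
B: overshoot 27 dB → output overshoot 4.5 dB → GR 22.5 dB.
B reduces 6.35 dB more.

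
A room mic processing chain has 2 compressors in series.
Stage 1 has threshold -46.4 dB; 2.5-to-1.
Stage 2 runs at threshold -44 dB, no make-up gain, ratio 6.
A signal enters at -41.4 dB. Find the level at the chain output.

Stage 1: overshoot 5 dB → 5/2.5 = 2 dB → -44.4 dB.
Stage 2: below threshold (-44.4 ≤ -44); passes unchanged; output -44.4 dB.

-44.4 dB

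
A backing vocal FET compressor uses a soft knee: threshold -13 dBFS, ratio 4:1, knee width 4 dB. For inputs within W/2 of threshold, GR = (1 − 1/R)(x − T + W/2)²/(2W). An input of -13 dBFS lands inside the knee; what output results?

-13.375 dBFS

x − T + W/2 = -13 − (-13) + 2 = 2.
GR = (1 − 1/4) × 2² / 8 = 0.75 × 4 / 8 = 0.375 dB.
Output = -13 − 0.375 = -13.375 dBFS.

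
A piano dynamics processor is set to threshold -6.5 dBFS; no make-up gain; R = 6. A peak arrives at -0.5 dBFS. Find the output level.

-5.5 dBFS

-0.5 dBFS sits 6 dB over threshold.
The 6 dB excess becomes 1 dB after 6:1 reduction.
So the level is -6.5 + 1 = -5.5 dBFS.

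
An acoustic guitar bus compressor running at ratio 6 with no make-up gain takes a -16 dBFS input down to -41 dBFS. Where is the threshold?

-46 dBFS

Let T be the threshold. Output overshoot = (input overshoot)/R, so -41 − T = (-16 − T)/6.
6·(-41 − T) = -16 − T → 5·T = -246 − (-16) = -230.
T = -230/5 = -46 dBFS.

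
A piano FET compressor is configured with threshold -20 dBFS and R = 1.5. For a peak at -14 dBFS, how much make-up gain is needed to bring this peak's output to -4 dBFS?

Overshoot 6 dB → 6/1.5 = 4 dB after compression, so the compressed level is -20 + 4 = -16 dBFS.
Make-up = target − compressed = -4 − (-16) = 12 dB.

12 dB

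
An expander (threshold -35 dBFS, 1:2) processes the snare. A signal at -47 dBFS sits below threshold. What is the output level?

Below threshold, a 1:2 expander applies gain = (2−1)×(T − x) of attenuation.
(2−1) × 12 = 12 dB, so output = -47 − 12 = -59 dBFS.

-59 dBFS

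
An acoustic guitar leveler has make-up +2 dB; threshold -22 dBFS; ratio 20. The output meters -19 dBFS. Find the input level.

-2 dBFS

Stripping the +2 dB make-up gives -21 dBFS at the gain stage.
That's 1 dB above the -22 dBFS threshold.
Input overshoot = R × output overshoot = 20 dB → input = -22 + 20 = -2 dBFS.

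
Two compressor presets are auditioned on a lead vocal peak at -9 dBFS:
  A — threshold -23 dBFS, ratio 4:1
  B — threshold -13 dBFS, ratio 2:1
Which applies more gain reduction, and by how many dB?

A, by 8.5 dB

A: GR = 14 − 14/4 = 10.5 dB.
B: GR = 4 − 4/2 = 2 dB.
A applies 8.5 dB more gain reduction.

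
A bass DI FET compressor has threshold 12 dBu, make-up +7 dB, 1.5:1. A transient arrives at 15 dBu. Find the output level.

15 dBu sits 3 dB over threshold.
1.5:1 compression reduces that to 3/1.5 = 2 dB over.
That puts the output at 14 dBu; make-up adds 7 dB, giving 21 dBu.

21 dBu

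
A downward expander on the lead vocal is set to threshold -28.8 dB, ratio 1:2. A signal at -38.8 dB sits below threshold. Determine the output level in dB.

Below threshold, a 1:2 expander applies gain = (2−1)×(T − x) of attenuation.
(2−1) × 10 = 10 dB, so output = -38.8 − 10 = -48.8 dB.

-48.8 dB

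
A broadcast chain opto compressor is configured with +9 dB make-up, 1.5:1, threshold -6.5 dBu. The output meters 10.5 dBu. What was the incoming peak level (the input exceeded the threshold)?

Stripping the +9 dB make-up gives 1.5 dBu at the gain stage.
The compressed level sits 1.5 − (-6.5) = 8 dB over threshold.
Before 1.5:1 compression the overshoot was 8 × 1.5 = 12 dB, so input = -6.5 + 12 = 5.5 dBu.

5.5 dBu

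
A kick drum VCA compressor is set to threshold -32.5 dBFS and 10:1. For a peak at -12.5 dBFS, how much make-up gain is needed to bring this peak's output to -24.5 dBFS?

6 dB

The peak compresses to -32.5 + 20/10 = -30.5 dBFS.
To reach -24.5 dBFS requires -24.5 − (-30.5) = 6 dB of make-up.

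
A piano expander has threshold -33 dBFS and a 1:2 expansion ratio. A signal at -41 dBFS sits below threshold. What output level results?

-49 dBFS

The input is 8 dB below the -33 dBFS threshold.
A 1:2 expander multiplies undershoot by 2: 8 × 2 = 16 dB below threshold.
Output = -33 − 16 = -49 dBFS.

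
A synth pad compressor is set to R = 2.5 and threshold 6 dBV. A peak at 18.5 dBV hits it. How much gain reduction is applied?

7.5 dB

Overshoot = 18.5 − 6 = 12.5 dB.
A 2.5:1 ratio leaves 5 dB of that excess.
So the signal is attenuated by 12.5 − 5 = 7.5 dB.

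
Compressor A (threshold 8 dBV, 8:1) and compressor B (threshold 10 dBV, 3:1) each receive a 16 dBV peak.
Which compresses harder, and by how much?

A, by 3 dB

A: GR = 8 − 8/8 = 7 dB.
B: GR = 6 − 6/3 = 4 dB.
Difference: 3 dB in favour of A.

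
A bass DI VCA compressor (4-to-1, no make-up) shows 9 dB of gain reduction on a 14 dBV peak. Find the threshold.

Input is 12 dB above T (since output overshoot × R = input overshoot: (5 − T)·4 = 14 − T gives T = 2 dBV).
Check: 2 + (14 − 2)/4 = 2 + 3 = 5 dBV. ✓

2 dBV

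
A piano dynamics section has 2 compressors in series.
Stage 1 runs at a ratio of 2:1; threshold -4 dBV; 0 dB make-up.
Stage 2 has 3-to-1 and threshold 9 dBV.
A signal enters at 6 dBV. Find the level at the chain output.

1 dBV

Stage 1: 10 dB above -4 dBV, reduced 2:1 to 5 dB above → 1 dBV.
Stage 2: below threshold (1 ≤ 9); passes unchanged; output 1 dBV.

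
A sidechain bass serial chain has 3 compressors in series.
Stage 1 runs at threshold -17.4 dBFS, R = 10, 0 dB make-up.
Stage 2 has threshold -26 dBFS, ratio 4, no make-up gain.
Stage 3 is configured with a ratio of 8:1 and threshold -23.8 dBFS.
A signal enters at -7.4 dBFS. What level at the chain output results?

-23.775 dBFS

Stage 1: -7.4 dBFS is 10 dB over -17.4 dBFS; at 10:1 that becomes 1 dB over, giving -16.4 dBFS.
Stage 2: -16.4 dBFS is 9.6 dB over -26 dBFS; at 4:1 that becomes 2.4 dB over, giving -23.6 dBFS.
Stage 3: overshoot 0.2 dB → 0.2/8 = 0.025 dB → -23.775 dBFS.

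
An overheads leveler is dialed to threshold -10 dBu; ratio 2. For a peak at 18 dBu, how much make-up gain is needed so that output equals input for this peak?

Without make-up, output = threshold + overshoot/2 = -10 + 14 = 4 dBu.
Gap to target: 14 dB.

14 dB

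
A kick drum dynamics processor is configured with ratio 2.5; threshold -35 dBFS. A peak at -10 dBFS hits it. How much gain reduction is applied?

The signal is 25 dB above threshold.
At 2.5:1, output sits 25/2.5 = 10 dB above threshold.
So the signal is attenuated by 25 − 10 = 15 dB.

15 dB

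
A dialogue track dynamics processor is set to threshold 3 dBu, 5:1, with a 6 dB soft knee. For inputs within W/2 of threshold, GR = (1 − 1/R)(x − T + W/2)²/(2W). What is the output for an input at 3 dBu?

2.4 dBu

x − T + W/2 = 3 − 3 + 3 = 3.
GR = (1 − 1/5) × 3² / 12 = 0.8 × 9 / 12 = 0.6 dB.
Output = 3 − 0.6 = 2.4 dBu.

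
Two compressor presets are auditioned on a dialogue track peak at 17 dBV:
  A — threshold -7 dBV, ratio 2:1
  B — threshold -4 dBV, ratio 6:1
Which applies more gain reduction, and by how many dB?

A: 24 dB over, compressed to 12 dB over, so 12 dB of GR.
B: 21 dB over, compressed to 3.5 dB over, so 17.5 dB of GR.
Difference: 5.5 dB in favour of B.

B, by 5.5 dB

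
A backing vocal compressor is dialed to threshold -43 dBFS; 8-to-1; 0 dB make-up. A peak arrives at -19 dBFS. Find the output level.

-19 dBFS sits 24 dB over threshold.
8:1 compression reduces that to 24/8 = 3 dB over.
Output = -43 + 3 = -40 dBFS.

-40 dBFS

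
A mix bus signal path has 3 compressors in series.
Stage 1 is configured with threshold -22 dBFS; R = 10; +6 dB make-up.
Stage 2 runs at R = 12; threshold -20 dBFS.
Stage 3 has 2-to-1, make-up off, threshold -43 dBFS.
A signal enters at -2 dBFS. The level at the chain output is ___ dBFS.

Stage 1: overshoot 20 dB → 20/10 = 2 dB → -20 dBFS; +6 dB make-up → -14 dBFS.
Stage 2: overshoot 6 dB → 6/12 = 0.5 dB → -19.5 dBFS.
Stage 3: -19.5 dBFS is 23.5 dB over -43 dBFS; at 2:1 that becomes 11.75 dB over, giving -31.25 dBFS.

-31.25 dBFS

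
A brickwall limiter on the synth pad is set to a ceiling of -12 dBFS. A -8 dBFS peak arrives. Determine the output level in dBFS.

A brickwall limiter is an ∞:1 compressor: any input above the ceiling is clamped to -12 dBFS.

-12 dBFS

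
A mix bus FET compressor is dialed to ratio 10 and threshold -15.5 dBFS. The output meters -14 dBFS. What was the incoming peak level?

-0.5 dBFS

The compressed level sits -14 − (-15.5) = 1.5 dB over threshold.
Undo the ratio: input overshoot = 1.5 × 10 = 15 dB, giving input = -0.5 dBFS.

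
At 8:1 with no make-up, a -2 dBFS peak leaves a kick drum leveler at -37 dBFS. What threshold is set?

Let T be the threshold. Output overshoot = (input overshoot)/R, so -37 − T = (-2 − T)/8.
8·(-37 − T) = -2 − T → 7·T = -296 − (-2) = -294.
T = -294/7 = -42 dBFS.

-42 dBFS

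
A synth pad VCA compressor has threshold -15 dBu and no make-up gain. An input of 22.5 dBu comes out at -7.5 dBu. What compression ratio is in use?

Input overshoot = 22.5 − (-15) = 37.5 dB; output overshoot = -7.5 − (-15) = 7.5 dB.
Ratio = 37.5 / 7.5 = 5.

5:1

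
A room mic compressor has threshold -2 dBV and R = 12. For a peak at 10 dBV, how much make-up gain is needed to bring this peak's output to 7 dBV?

Without make-up, output = threshold + overshoot/12 = -2 + 1 = -1 dBV.
Gap to target: 8 dB.

8 dB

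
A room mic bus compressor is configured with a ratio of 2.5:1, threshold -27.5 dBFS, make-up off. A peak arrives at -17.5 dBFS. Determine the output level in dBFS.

-23.5 dBFS

-17.5 dBFS sits 10 dB over threshold.
The 10 dB excess becomes 4 dB after 2.5:1 reduction.
Output = -27.5 + 4 = -23.5 dBFS.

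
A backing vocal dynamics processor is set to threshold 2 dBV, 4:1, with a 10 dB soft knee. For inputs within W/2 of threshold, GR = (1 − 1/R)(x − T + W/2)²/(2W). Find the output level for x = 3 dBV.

x − T + W/2 = 3 − 2 + 5 = 6.
GR = (1 − 1/4) × 6² / 20 = 0.75 × 36 / 20 = 1.35 dB.
Output = 3 − 1.35 = 1.65 dBV.

1.65 dBV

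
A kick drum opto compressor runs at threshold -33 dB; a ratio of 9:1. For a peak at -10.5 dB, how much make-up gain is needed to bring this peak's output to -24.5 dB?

6 dB

Without make-up, output = threshold + overshoot/9 = -33 + 2.5 = -30.5 dB.
Gap to target: 6 dB.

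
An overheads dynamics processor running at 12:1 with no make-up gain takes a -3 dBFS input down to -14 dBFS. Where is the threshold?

-15 dBFS

Gain reduction = -3 − (-14) = 11 dB; output overshoot = GR / (R − 1) = 11 / 11 = 1 dB.
Threshold = output − output overshoot = -14 − 1 = -15 dBFS.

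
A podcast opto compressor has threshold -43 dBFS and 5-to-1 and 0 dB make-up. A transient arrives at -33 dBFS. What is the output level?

-33 dBFS sits 10 dB over threshold.
At 5:1 the overshoot is divided by 5, leaving 2 dB above threshold.
That puts the output at -41 dBFS.

-41 dBFS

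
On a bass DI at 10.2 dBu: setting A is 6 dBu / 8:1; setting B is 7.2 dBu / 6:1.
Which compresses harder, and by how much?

A: overshoot 4.2 dB → output overshoot 0.525 dB → GR 3.675 dB.
B: overshoot 3 dB → output overshoot 0.5 dB → GR 2.5 dB.
A applies 1.175 dB more gain reduction.

A, by 1.175 dB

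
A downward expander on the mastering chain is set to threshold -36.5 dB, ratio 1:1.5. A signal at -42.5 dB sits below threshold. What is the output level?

-45.5 dB

Undershoot = (-36.5) − (-42.5) = 6 dB.
At 1:1.5, that expands to 9 dB under threshold.
Output = -36.5 − 9 = -45.5 dB.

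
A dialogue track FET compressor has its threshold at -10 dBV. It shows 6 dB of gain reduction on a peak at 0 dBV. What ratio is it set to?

Input overshoot = 0 − (-10) = 10 dB.
Output overshoot = 10 − 6 = 4 dB.
Ratio = input overshoot / output overshoot = 10 / 4 = 2.5.

2.5:1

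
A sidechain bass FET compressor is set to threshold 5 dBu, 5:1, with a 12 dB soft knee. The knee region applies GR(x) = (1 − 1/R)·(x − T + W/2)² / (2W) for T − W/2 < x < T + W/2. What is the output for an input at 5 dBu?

x − T + W/2 = 5 − 5 + 6 = 6.
GR = (1 − 1/5) × 6² / 24 = 0.8 × 36 / 24 = 1.2 dB.
Output = 5 − 1.2 = 3.8 dBu.

3.8 dBu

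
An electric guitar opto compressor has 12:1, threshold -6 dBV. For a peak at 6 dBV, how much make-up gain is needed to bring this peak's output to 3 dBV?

Overshoot 12 dB → 12/12 = 1 dB after compression, so the compressed level is -6 + 1 = -5 dBV.
Make-up = target − compressed = 3 − (-5) = 8 dB.

8 dB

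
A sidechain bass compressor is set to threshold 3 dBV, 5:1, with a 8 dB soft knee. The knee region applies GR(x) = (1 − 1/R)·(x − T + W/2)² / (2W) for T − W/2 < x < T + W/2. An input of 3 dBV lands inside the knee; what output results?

x − T + W/2 = 3 − 3 + 4 = 4.
GR = (1 − 1/5) × 4² / 16 = 0.8 × 16 / 16 = 0.8 dB.
Output = 3 − 0.8 = 2.2 dBV.

2.2 dBV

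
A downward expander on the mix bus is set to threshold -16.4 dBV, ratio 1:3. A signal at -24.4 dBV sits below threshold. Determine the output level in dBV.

Below threshold, a 1:3 expander applies gain = (3−1)×(T − x) of attenuation.
(3−1) × 8 = 16 dB, so output = -24.4 − 16 = -40.4 dBV.

-40.4 dBV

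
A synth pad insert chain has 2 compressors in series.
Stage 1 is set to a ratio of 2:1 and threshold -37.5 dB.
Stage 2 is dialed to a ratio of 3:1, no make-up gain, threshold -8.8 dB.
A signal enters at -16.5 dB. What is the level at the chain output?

-27 dB

Stage 1: -16.5 dB is 21 dB over -37.5 dB; at 2:1 that becomes 10.5 dB over, giving -27 dB.
Stage 2: -27 dB is at or below the -8.8 dB threshold — no compression; output -27 dB.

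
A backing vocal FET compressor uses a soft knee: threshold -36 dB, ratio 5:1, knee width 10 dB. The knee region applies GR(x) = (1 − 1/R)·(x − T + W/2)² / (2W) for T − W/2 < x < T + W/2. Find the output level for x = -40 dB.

x − T + W/2 = -40 − (-36) + 5 = 1.
GR = (1 − 1/5) × 1² / 20 = 0.8 × 1 / 20 = 0.04 dB.
Output = -40 − 0.04 = -40.04 dB.

-40.04 dB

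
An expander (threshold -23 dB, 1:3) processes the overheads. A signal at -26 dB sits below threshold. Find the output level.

-32 dB

The input is 3 dB below the -23 dB threshold.
A 1:3 expander multiplies undershoot by 3: 3 × 3 = 9 dB below threshold.
Output = -23 − 9 = -32 dB.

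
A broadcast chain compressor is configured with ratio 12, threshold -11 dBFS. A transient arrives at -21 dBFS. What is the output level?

-21 dBFS is 10 dB below the -11 dBFS threshold, so no gain reduction is applied.
Output = input = -21 dBFS.

-21 dBFS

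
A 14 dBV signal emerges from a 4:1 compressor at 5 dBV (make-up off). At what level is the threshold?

Let T be the threshold. Output overshoot = (input overshoot)/R, so 5 − T = (14 − T)/4.
4·(5 − T) = 14 − T → 3·T = 20 − 14 = 6.
T = 6/3 = 2 dBV.

2 dBV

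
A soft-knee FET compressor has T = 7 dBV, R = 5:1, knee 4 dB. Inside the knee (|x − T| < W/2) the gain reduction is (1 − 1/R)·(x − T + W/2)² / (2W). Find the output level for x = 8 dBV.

x − T + W/2 = 8 − 7 + 2 = 3.
GR = (1 − 1/5) × 3² / 8 = 0.8 × 9 / 8 = 0.9 dB.
Output = 8 − 0.9 = 7.1 dBV.

7.1 dBV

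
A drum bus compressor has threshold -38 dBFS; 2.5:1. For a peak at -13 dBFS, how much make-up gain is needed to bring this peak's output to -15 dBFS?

Overshoot 25 dB → 25/2.5 = 10 dB after compression, so the compressed level is -38 + 10 = -28 dBFS.
Make-up = target − compressed = -15 − (-28) = 13 dB.

13 dB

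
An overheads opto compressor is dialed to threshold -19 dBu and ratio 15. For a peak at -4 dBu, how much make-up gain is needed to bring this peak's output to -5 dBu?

The peak compresses to -19 + 15/15 = -18 dBu.
To reach -5 dBu requires -5 − (-18) = 13 dB of make-up.

13 dB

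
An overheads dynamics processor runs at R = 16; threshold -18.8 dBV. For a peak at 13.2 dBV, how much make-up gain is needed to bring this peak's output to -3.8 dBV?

13 dB

The peak compresses to -18.8 + 32/16 = -16.8 dBV.
To reach -3.8 dBV requires -3.8 − (-16.8) = 13 dB of make-up.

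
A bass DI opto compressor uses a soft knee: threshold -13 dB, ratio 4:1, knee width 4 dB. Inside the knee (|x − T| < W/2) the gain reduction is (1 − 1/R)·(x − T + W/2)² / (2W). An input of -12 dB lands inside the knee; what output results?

x − T + W/2 = -12 − (-13) + 2 = 3.
GR = (1 − 1/4) × 3² / 8 = 0.75 × 9 / 8 = 0.84375 dB.
Output = -12 − 0.84375 = -12.84375 dB.

-12.84375 dB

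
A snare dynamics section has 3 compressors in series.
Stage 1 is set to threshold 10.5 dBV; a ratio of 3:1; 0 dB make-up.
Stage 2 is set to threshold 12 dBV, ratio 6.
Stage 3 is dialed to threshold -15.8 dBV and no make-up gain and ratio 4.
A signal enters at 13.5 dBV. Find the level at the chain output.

Stage 1: 13.5 dBV is 3 dB over 10.5 dBV; at 3:1 that becomes 1 dB over, giving 11.5 dBV.
Stage 2: 11.5 dBV is at or below the 12 dBV threshold — no compression; output 11.5 dBV.
Stage 3: 27.3 dB above -15.8 dBV, reduced 4:1 to 6.825 dB above → -8.975 dBV.

-8.975 dBV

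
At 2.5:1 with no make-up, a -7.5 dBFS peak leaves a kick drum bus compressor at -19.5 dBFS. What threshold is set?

Let T be the threshold. Output overshoot = (input overshoot)/R, so -19.5 − T = (-7.5 − T)/2.5.
2.5·(-19.5 − T) = -7.5 − T → 1.5·T = -48.75 − (-7.5) = -41.25.
T = -41.25/1.5 = -27.5 dBFS.

-27.5 dBFS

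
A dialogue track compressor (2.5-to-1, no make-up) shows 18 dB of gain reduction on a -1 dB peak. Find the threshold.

-31 dB

Gain reduction = -1 − (-19) = 18 dB; output overshoot = GR / (R − 1) = 18 / 1.5 = 12 dB.
Threshold = output − output overshoot = -19 − 12 = -31 dB.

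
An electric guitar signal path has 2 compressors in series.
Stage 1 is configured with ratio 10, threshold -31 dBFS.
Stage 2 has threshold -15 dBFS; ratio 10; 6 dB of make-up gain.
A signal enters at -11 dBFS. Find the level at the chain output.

Stage 1: overshoot 20 dB → 20/10 = 2 dB → -29 dBFS.
Stage 2: -29 dBFS is at or below the -15 dBFS threshold — no compression; make-up brings it to -23 dBFS.

-23 dBFS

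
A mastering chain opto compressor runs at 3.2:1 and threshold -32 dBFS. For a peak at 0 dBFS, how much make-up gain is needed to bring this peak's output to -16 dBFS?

6 dB

The peak compresses to -32 + 32/3.2 = -22 dBFS.
To reach -16 dBFS requires -16 − (-22) = 6 dB of make-up.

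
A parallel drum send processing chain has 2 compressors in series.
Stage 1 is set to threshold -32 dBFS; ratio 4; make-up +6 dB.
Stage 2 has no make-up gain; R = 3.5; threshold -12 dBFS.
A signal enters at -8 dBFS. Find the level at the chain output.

Stage 1: 24 dB above -32 dBFS, reduced 4:1 to 6 dB above → -26 dBFS; +6 dB make-up → -20 dBFS.
Stage 2: -20 dBFS ≤ -12 dBFS, so stage 2 doesn't engage; output -20 dBFS.

-20 dBFS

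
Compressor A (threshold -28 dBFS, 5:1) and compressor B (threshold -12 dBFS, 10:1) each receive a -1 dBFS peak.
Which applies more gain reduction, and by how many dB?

A, by 11.7 dB

A: GR = 27 − 27/5 = 21.6 dB.
B: GR = 11 − 11/10 = 9.9 dB.
Difference: 11.7 dB in favour of A.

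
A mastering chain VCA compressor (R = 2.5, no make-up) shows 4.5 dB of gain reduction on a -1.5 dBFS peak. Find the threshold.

-9 dBFS

Gain reduction = -1.5 − (-6) = 4.5 dB; output overshoot = GR / (R − 1) = 4.5 / 1.5 = 3 dB.
Threshold = output − output overshoot = -6 − 3 = -9 dBFS.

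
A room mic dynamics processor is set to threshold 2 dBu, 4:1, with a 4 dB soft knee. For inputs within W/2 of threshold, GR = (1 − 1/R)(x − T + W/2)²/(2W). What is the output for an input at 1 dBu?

x − T + W/2 = 1 − 2 + 2 = 1.
GR = (1 − 1/4) × 1² / 8 = 0.75 × 1 / 8 = 0.09375 dB.
Output = 1 − 0.09375 = 0.90625 dBu.

0.90625 dBu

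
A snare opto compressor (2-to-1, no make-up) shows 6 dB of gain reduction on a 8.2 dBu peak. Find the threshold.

-3.8 dBu

Input is 12 dB above T (since output overshoot × R = input overshoot: (2.2 − T)·2 = 8.2 − T gives T = -3.8 dBu).
Check: -3.8 + (8.2 − (-3.8))/2 = -3.8 + 6 = 2.2 dBu. ✓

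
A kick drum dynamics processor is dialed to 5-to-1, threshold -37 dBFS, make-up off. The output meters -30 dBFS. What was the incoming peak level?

Post-compression overshoot = -30 − (-37) = 7 dB.
Before 5:1 compression the overshoot was 7 × 5 = 35 dB, so input = -37 + 35 = -2 dBFS.

-2 dBFS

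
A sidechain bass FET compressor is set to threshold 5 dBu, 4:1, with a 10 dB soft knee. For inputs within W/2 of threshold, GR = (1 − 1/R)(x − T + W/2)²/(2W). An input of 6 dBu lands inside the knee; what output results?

4.65 dBu

x − T + W/2 = 6 − 5 + 5 = 6.
GR = (1 − 1/4) × 6² / 20 = 0.75 × 36 / 20 = 1.35 dB.
Output = 6 − 1.35 = 4.65 dBu.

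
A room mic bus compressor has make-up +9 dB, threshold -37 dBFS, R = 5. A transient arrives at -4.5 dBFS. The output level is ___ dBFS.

-21.5 dBFS

The input is 32.5 dB above the -37 dBFS threshold.
The 32.5 dB excess becomes 6.5 dB after 5:1 reduction.
That puts the output at -30.5 dBFS; make-up adds 9 dB, giving -21.5 dBFS.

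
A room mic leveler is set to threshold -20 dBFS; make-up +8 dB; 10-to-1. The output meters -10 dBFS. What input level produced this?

Remove make-up: -10 − 8 = -18 dBFS.
Post-compression overshoot = -18 − (-20) = 2 dB.
Input overshoot = R × output overshoot = 20 dB → input = -20 + 20 = 0 dBFS.

0 dBFS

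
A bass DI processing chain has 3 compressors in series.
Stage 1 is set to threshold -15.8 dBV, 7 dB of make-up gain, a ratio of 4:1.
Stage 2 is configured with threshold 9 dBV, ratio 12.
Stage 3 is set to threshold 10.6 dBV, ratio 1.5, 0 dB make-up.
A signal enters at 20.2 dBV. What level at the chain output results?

0.2 dBV

Stage 1: 36 dB above -15.8 dBV, reduced 4:1 to 9 dB above → -6.8 dBV; +7 dB make-up → 0.2 dBV.
Stage 2: 0.2 dBV ≤ 9 dBV, so stage 2 doesn't engage; output 0.2 dBV.
Stage 3: 0.2 dBV ≤ 10.6 dBV, so stage 3 doesn't engage; output 0.2 dBV.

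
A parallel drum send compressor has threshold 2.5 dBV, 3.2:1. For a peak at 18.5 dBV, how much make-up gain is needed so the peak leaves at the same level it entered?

11 dB

The peak compresses to 2.5 + 16/3.2 = 7.5 dBV.
To reach 18.5 dBV requires 18.5 − 7.5 = 11 dB of make-up.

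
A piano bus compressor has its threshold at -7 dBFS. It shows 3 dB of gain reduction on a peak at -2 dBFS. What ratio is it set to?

Input overshoot = -2 − (-7) = 5 dB.
Output overshoot = 5 − 3 = 2 dB.
Ratio = input overshoot / output overshoot = 5 / 2 = 2.5.

2.5:1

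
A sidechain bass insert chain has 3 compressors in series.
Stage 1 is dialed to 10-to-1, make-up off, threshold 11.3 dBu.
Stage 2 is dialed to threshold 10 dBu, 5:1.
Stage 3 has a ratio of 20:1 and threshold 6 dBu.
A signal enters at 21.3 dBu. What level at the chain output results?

Stage 1: 21.3 dBu is 10 dB over 11.3 dBu; at 10:1 that becomes 1 dB over, giving 12.3 dBu.
Stage 2: 2.3 dB above 10 dBu, reduced 5:1 to 0.46 dB above → 10.46 dBu.
Stage 3: overshoot 4.46 dB → 4.46/20 = 0.223 dB → 6.223 dBu.

6.223 dBu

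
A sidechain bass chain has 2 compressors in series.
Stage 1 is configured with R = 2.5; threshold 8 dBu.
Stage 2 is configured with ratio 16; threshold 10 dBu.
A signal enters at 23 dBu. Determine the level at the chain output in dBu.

10.25 dBu

Stage 1: 23 dBu is 15 dB over 8 dBu; at 2.5:1 that becomes 6 dB over, giving 14 dBu.
Stage 2: 4 dB above 10 dBu, reduced 16:1 to 0.25 dB above → 10.25 dBu.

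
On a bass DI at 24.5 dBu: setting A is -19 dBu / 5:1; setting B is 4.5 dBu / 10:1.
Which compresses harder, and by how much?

A, by 16.8 dB

A: GR = 43.5 − 43.5/5 = 34.8 dB.
B: GR = 20 − 20/10 = 18 dB.
A applies 16.8 dB more gain reduction.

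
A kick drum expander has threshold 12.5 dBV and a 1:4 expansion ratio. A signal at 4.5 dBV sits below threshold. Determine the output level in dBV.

Undershoot = 12.5 − 4.5 = 8 dB.
At 1:4, that expands to 32 dB under threshold.
Output = 12.5 − 32 = -19.5 dBV.

-19.5 dBV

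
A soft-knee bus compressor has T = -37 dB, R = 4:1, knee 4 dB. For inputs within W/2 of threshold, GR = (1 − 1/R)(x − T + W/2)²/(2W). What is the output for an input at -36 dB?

x − T + W/2 = -36 − (-37) + 2 = 3.
GR = (1 − 1/4) × 3² / 8 = 0.75 × 9 / 8 = 0.84375 dB.
Output = -36 − 0.84375 = -36.84375 dB.

-36.84375 dB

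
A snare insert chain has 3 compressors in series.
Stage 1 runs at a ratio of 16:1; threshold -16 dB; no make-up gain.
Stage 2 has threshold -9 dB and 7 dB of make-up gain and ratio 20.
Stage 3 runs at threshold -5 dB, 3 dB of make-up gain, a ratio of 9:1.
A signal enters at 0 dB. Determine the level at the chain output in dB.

Stage 1: 16 dB above -16 dB, reduced 16:1 to 1 dB above → -15 dB.
Stage 2: below threshold (-15 ≤ -9); passes unchanged; make-up brings it to -8 dB.
Stage 3: below threshold (-8 ≤ -5); passes unchanged; make-up brings it to -5 dB.

-5 dB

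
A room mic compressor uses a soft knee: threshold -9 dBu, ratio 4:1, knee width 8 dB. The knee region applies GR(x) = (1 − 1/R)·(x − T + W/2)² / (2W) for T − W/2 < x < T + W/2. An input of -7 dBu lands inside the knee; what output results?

x − T + W/2 = -7 − (-9) + 4 = 6.
GR = (1 − 1/4) × 6² / 16 = 0.75 × 36 / 16 = 1.6875 dB.
Output = -7 − 1.6875 = -8.6875 dBu.

-8.6875 dBu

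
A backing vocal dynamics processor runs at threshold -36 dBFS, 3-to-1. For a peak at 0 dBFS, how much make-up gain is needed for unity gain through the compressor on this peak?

Without make-up, output = threshold + overshoot/3 = -36 + 12 = -24 dBFS.
Gap to target: 24 dB.

24 dB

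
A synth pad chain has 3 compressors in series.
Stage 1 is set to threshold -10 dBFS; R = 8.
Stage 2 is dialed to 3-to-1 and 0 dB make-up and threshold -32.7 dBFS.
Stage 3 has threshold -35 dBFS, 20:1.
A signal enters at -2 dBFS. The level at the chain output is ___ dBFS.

-34.49 dBFS

Stage 1: -2 dBFS is 8 dB over -10 dBFS; at 8:1 that becomes 1 dB over, giving -9 dBFS.
Stage 2: 23.7 dB above -32.7 dBFS, reduced 3:1 to 7.9 dB above → -24.8 dBFS.
Stage 3: 10.2 dB above -35 dBFS, reduced 20:1 to 0.51 dB above → -34.49 dBFS.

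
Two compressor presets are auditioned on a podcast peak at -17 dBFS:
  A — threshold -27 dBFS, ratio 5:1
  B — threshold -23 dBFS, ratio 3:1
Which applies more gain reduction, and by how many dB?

A, by 4 dB

A: 10 dB over, compressed to 2 dB over, so 8 dB of GR.
B: 6 dB over, compressed to 2 dB over, so 4 dB of GR.
A applies 4 dB more gain reduction.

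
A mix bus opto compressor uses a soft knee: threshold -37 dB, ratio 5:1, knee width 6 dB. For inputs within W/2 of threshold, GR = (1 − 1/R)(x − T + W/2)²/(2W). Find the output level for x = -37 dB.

-37.6 dB

x − T + W/2 = -37 − (-37) + 3 = 3.
GR = (1 − 1/5) × 3² / 12 = 0.8 × 9 / 12 = 0.6 dB.
Output = -37 − 0.6 = -37.6 dB.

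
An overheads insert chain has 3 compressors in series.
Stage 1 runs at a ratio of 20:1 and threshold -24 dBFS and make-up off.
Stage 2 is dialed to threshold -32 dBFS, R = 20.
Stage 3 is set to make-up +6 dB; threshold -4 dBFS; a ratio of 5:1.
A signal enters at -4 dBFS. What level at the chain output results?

Stage 1: overshoot 20 dB → 20/20 = 1 dB → -23 dBFS.
Stage 2: 9 dB above -32 dBFS, reduced 20:1 to 0.45 dB above → -31.55 dBFS.
Stage 3: -31.55 dBFS is at or below the -4 dBFS threshold — no compression; make-up brings it to -25.55 dBFS.

-25.55 dBFS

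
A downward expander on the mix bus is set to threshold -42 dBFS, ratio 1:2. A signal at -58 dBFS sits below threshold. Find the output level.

Undershoot = (-42) − (-58) = 16 dB.
At 1:2, that expands to 32 dB under threshold.
Output = -42 − 32 = -74 dBFS.

-74 dBFS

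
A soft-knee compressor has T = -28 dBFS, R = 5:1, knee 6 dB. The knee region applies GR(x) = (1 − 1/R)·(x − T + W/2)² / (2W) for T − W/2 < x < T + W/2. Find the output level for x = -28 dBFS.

x − T + W/2 = -28 − (-28) + 3 = 3.
GR = (1 − 1/5) × 3² / 12 = 0.8 × 9 / 12 = 0.6 dB.
Output = -28 − 0.6 = -28.6 dBFS.

-28.6 dBFS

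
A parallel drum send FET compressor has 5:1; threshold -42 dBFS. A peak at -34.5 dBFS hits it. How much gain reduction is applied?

The signal is 7.5 dB above threshold.
A 5:1 ratio leaves 1.5 dB of that excess.
Gain reduction = 7.5 − 1.5 = 6 dB.

6 dB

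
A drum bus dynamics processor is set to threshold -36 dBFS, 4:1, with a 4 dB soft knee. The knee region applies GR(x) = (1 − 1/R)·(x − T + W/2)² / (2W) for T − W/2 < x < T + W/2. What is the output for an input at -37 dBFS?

-37.09375 dBFS

x − T + W/2 = -37 − (-36) + 2 = 1.
GR = (1 − 1/4) × 1² / 8 = 0.75 × 1 / 8 = 0.09375 dB.
Output = -37 − 0.09375 = -37.09375 dBFS.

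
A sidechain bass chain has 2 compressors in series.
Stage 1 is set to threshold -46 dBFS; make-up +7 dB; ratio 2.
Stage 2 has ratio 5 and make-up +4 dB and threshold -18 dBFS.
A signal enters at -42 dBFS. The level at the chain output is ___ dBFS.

-33 dBFS

Stage 1: 4 dB above -46 dBFS, reduced 2:1 to 2 dB above → -44 dBFS; +7 dB make-up → -37 dBFS.
Stage 2: below threshold (-37 ≤ -18); passes unchanged; make-up brings it to -33 dBFS.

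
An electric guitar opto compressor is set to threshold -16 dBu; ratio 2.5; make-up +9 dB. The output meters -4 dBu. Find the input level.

-8.5 dBu

Remove make-up: -4 − 9 = -13 dBu.
That's 3 dB above the -16 dBu threshold.
Input overshoot = R × output overshoot = 7.5 dB → input = -16 + 7.5 = -8.5 dBu.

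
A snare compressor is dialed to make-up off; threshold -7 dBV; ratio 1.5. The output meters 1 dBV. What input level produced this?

That's 8 dB above the -7 dBV threshold.
Input overshoot = R × output overshoot = 12 dB → input = -7 + 12 = 5 dBV.

5 dBV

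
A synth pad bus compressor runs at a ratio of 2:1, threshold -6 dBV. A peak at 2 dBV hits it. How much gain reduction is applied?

Overshoot = 2 − (-6) = 8 dB.
A 2:1 ratio leaves 4 dB of that excess.
So the signal is attenuated by 8 − 4 = 4 dB.

4 dB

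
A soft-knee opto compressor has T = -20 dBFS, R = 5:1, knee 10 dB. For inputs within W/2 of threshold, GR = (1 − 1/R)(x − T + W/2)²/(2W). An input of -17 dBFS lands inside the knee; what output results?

x − T + W/2 = -17 − (-20) + 5 = 8.
GR = (1 − 1/5) × 8² / 20 = 0.8 × 64 / 20 = 2.56 dB.
Output = -17 − 2.56 = -19.56 dBFS.

-19.56 dBFS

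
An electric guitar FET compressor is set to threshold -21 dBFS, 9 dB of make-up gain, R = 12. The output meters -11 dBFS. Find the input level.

-9 dBFS

Stripping the +9 dB make-up gives -20 dBFS at the gain stage.
Post-compression overshoot = -20 − (-21) = 1 dB.
Undo the ratio: input overshoot = 1 × 12 = 12 dB, giving input = -9 dBFS.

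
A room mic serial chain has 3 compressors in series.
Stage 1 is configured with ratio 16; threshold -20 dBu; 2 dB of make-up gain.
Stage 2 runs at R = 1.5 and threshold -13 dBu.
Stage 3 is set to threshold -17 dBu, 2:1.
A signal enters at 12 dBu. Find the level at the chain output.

Stage 1: overshoot 32 dB → 32/16 = 2 dB → -18 dBu; +2 dB make-up → -16 dBu.
Stage 2: -16 dBu ≤ -13 dBu, so stage 2 doesn't engage; output -16 dBu.
Stage 3: overshoot 1 dB → 1/2 = 0.5 dB → -16.5 dBu.

-16.5 dBu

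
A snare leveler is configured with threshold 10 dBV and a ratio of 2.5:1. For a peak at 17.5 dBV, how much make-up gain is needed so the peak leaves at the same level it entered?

4.5 dB

The peak compresses to 10 + 7.5/2.5 = 13 dBV.
To reach 17.5 dBV requires 17.5 − 13 = 4.5 dB of make-up.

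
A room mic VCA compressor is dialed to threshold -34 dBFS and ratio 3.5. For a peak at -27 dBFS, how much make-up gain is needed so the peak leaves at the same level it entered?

5 dB

Overshoot 7 dB → 7/3.5 = 2 dB after compression, so the compressed level is -34 + 2 = -32 dBFS.
Make-up = target − compressed = -27 − (-32) = 5 dB.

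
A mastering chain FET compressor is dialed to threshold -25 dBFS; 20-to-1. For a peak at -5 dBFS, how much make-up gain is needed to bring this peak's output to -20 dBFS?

4 dB

The peak compresses to -25 + 20/20 = -24 dBFS.
To reach -20 dBFS requires -20 − (-24) = 4 dB of make-up.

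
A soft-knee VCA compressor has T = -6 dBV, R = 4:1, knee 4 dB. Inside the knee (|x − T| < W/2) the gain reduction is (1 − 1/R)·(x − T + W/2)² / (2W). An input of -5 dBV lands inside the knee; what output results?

x − T + W/2 = -5 − (-6) + 2 = 3.
GR = (1 − 1/4) × 3² / 8 = 0.75 × 9 / 8 = 0.84375 dB.
Output = -5 − 0.84375 = -5.84375 dBV.

-5.84375 dBV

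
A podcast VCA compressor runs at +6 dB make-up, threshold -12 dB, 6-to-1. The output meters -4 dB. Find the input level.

Before make-up, the level was -4 − 6 = -10 dB.
The compressed level sits -10 − (-12) = 2 dB over threshold.
Before 6:1 compression the overshoot was 2 × 6 = 12 dB, so input = -12 + 12 = 0 dB.

0 dB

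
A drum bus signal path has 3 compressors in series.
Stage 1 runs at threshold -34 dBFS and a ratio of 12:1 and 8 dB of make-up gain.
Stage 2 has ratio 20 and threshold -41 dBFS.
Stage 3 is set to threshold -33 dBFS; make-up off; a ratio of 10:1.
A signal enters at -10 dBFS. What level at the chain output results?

-40.15 dBFS

Stage 1: -10 dBFS is 24 dB over -34 dBFS; at 12:1 that becomes 2 dB over, giving -32 dBFS; +8 dB make-up → -24 dBFS.
Stage 2: overshoot 17 dB → 17/20 = 0.85 dB → -40.15 dBFS.
Stage 3: -40.15 dBFS ≤ -33 dBFS, so stage 3 doesn't engage; output -40.15 dBFS.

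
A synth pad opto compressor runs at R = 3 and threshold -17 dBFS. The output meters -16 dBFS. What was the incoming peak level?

-14 dBFS

That's 1 dB above the -17 dBFS threshold.
Before 3:1 compression the overshoot was 1 × 3 = 3 dB, so input = -17 + 3 = -14 dBFS.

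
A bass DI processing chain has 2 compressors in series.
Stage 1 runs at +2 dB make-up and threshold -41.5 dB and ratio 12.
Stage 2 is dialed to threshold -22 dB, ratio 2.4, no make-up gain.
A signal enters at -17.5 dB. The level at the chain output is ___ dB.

-37.5 dB

Stage 1: -17.5 dB is 24 dB over -41.5 dB; at 12:1 that becomes 2 dB over, giving -39.5 dB; +2 dB make-up → -37.5 dB.
Stage 2: -37.5 dB ≤ -22 dB, so stage 2 doesn't engage; output -37.5 dB.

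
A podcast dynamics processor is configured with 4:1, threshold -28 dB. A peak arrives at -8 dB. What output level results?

Overshoot: -8 − (-28) = 20 dB.
4:1 compression reduces that to 20/4 = 5 dB over.
Output = -28 + 5 = -23 dB.

-23 dB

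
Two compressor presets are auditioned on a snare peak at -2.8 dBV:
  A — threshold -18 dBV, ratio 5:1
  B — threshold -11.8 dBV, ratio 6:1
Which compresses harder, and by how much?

A: GR = 15.2 − 15.2/5 = 12.16 dB.
B: GR = 9 − 9/6 = 7.5 dB.
A reduces 4.66 dB more.

A, by 4.66 dB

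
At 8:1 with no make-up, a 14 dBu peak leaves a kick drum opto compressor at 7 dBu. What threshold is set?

6 dBu

Gain reduction = 14 − 7 = 7 dB; output overshoot = GR / (R − 1) = 7 / 7 = 1 dB.
Threshold = output − output overshoot = 7 − 1 = 6 dBu.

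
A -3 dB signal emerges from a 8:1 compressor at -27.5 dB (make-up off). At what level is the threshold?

-31 dB

Input is 28 dB above T (since output overshoot × R = input overshoot: (-27.5 − T)·8 = -3 − T gives T = -31 dB).
Check: -31 + (-3 − (-31))/8 = -31 + 3.5 = -27.5 dB. ✓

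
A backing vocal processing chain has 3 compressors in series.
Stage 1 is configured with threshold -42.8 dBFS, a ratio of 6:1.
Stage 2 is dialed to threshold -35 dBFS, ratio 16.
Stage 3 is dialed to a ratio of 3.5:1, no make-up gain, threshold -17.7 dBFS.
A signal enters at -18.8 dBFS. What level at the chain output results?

-38.8 dBFS

Stage 1: overshoot 24 dB → 24/6 = 4 dB → -38.8 dBFS.
Stage 2: below threshold (-38.8 ≤ -35); passes unchanged; output -38.8 dBFS.
Stage 3: below threshold (-38.8 ≤ -17.7); passes unchanged; output -38.8 dBFS.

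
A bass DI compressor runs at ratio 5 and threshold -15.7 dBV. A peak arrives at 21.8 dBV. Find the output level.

Overshoot: 21.8 − (-15.7) = 37.5 dB.
At 5:1 the overshoot is divided by 5, leaving 7.5 dB above threshold.
Output = -15.7 + 7.5 = -8.2 dBV.

-8.2 dBV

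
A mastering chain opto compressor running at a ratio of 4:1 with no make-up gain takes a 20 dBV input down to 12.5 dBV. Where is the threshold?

Input is 10 dB above T (since output overshoot × R = input overshoot: (12.5 − T)·4 = 20 − T gives T = 10 dBV).
Check: 10 + (20 − 10)/4 = 10 + 2.5 = 12.5 dBV. ✓

10 dBV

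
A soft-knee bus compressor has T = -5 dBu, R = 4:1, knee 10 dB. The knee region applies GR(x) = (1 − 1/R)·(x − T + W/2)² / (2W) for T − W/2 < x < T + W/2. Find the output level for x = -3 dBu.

x − T + W/2 = -3 − (-5) + 5 = 7.
GR = (1 − 1/4) × 7² / 20 = 0.75 × 49 / 20 = 1.8375 dB.
Output = -3 − 1.8375 = -4.8375 dBu.

-4.8375 dBu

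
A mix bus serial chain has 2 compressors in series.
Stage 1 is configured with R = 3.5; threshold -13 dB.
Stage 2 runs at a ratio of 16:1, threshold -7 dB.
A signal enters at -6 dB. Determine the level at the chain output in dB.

Stage 1: overshoot 7 dB → 7/3.5 = 2 dB → -11 dB.
Stage 2: -11 dB is at or below the -7 dB threshold — no compression; output -11 dB.

-11 dB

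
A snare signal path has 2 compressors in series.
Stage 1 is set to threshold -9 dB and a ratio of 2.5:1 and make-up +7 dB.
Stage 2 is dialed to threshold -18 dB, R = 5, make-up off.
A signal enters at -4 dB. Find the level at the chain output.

-14.4 dB

Stage 1: overshoot 5 dB → 5/2.5 = 2 dB → -7 dB; +7 dB make-up → 0 dB.
Stage 2: overshoot 18 dB → 18/5 = 3.6 dB → -14.4 dB.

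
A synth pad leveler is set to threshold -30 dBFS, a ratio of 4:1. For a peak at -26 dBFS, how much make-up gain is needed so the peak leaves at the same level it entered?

3 dB

The peak compresses to -30 + 4/4 = -29 dBFS.
To reach -26 dBFS requires -26 − (-29) = 3 dB of make-up.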